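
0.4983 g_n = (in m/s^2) 1 g_n = 9.80665 m/s^2, so 0.4983 g_n = 0.4983 * 9.80665 = 4.8866537 m/s^2. Result: 4.8866537 m/s^2 ≈ 4.887 m/s^2 (4 s.f.). Final answer: 4.887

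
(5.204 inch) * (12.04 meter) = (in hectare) 0.0001591. Check: 1 inch = 0.0254 m, so 5.204 inch = 5.204 * 0.0254 = 0.1321816 m. 12.04 meter = 12.04 m. Combine: 0.1321816 m * 12.04 m = 1.5914665 m^2. 1 hectare = 10000 m^2, so 1.5914665 m^2 = 1.5914665 / 10000 = 0.00015914665 hectare ≈ 0.0001591 hectare (4 s.f.).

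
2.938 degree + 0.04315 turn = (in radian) 0.3224. Check: 1 degree = 0.017453293 rad, so 2.938 degree = 2.938 * 0.017453293 = 0.051277773 rad. 1 turn = 6.2831853 rad, so 0.04315 turn = 0.04315 * 6.2831853 = 0.27111945 rad. Sum: 0.051277773 + 0.27111945 = 0.32239722 rad. 0.32239722 rad = 0.32239722 radian ≈ 0.3224 radian (4 s.f.).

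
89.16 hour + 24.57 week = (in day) 175.7. Check: 1 hour = 3600 s, so 89.16 hour = 89.16 * 3600 = 320976 s. 1 week = 604800 s, so 24.57 week = 24.57 * 604800 = 14859936 s. Sum: 320976 + 14859936 = 15180912 s. 1 day = 86400 s, so 15180912 s = 15180912 / 86400 = 175.705 day ≈ 175.7 day (4 s.f.).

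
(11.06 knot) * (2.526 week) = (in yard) 1 knot = 0.51444444 m/s, so 11.06 knot = 11.06 * 0.51444444 = 5.6897556 m/s. 1 week = 604800 s, so 2.526 week = 2.526 * 604800 = 1527724.8 s. Combine: 5.6897556 m/s * 1527724.8 s = 8692380.7 m. 1 yard = 0.9144 m, so 8692380.7 m = 8692380.7 / 0.9144 = 9506103.1 yard ≈ 9.506e+06 yard (4 s.f.). Final answer: 9.506e+06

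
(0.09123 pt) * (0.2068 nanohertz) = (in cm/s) 1 pt = 0.00035277778 m, so 0.09123 pt = 0.09123 * 0.00035277778 = 3.2183917e-05 m. 1 nanohertz = 1e-09 Hz, so 0.2068 nanohertz = 0.2068 * 1e-09 = 2.068e-10 Hz. Combine: 3.2183917e-05 m * 2.068e-10 Hz = 6.655634e-15 m/s. 1 cm/s = 0.01 m/s, so 6.655634e-15 m/s = 6.655634e-15 / 0.01 = 6.655634e-13 cm/s ≈ 6.656e-13 cm/s (4 s.f.). Final answer: 6.656e-13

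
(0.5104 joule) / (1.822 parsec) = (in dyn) 9.078e-13. Check: 0.5104 joule = 0.5104 J. 1 parsec = 3.0856776e+16 m, so 1.822 parsec = 1.822 * 3.0856776e+16 = 5.6221046e+16 m. Combine: 0.5104 J / 5.6221046e+16 m = 9.0784509e-18 N. 1 dyn = 1e-05 N, so 9.0784509e-18 N = 9.0784509e-18 / 1e-05 = 9.0784509e-13 dyn ≈ 9.078e-13 dyn (4 s.f.).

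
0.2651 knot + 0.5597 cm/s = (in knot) 1 knot = 0.51444444 m/s, so 0.2651 knot = 0.2651 * 0.51444444 = 0.13637922 m/s. 1 cm/s = 0.01 m/s, so 0.5597 cm/s = 0.5597 * 0.01 = 0.005597 m/s. Sum: 0.13637922 + 0.005597 = 0.14197622 m/s. 1 knot = 0.51444444 m/s, so 0.14197622 m/s = 0.14197622 / 0.51444444 = 0.2759797 knot ≈ 0.276 knot (4 s.f.). Final answer: 0.276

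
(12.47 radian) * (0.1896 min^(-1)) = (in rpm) 12.47 radian = 12.47 rad. 1 min^(-1) = 0.016666667 Hz, so 0.1896 min^(-1) = 0.1896 * 0.016666667 = 0.00316 Hz. Combine: 12.47 rad * 0.00316 Hz = 0.0394052 rad/s. 1 rpm = 0.10471976 rad/s, so 0.0394052 rad/s = 0.0394052 / 0.10471976 = 0.37629194 rpm ≈ 0.3763 rpm (4 s.f.). Final answer: 0.3763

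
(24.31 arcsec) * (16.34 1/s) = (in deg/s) 1 arcsec = 4.8481368e-06 rad, so 24.31 arcsec = 24.31 * 4.8481368e-06 = 0.00011785821 rad. 16.34 1/s = 16.34 Hz. Combine: 0.00011785821 rad * 16.34 Hz = 0.0019258031 rad/s. 1 deg/s = 0.017453293 rad/s, so 0.0019258031 rad/s = 0.0019258031 / 0.017453293 = 0.11034039 deg/s ≈ 0.1103 deg/s (4 s.f.). Final answer: 0.1103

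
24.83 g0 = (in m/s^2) 1 g0 = 9.80665 m/s^2, so 24.83 g0 = 24.83 * 9.80665 = 243.49912 m/s^2. Result: 243.49912 m/s^2 ≈ 243.5 m/s^2 (4 s.f.). Final answer: 243.5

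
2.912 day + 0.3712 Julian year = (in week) 19.78. Check: 1 day = 86400 s, so 2.912 day = 2.912 * 86400 = 251596.8 s. 1 Julian year = 31557600 s, so 0.3712 Julian year = 0.3712 * 31557600 = 11714181 s. Sum: 251596.8 + 11714181 = 11965778 s. 1 week = 604800 s, so 11965778 s = 11965778 / 604800 = 19.784686 week ≈ 19.78 week (4 s.f.).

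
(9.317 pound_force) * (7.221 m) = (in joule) 299.3. Check: 1 pound_force = 4.4482216 N, so 9.317 pound_force = 9.317 * 4.4482216 = 41.444081 N. 7.221 m is already in m. Combine: 41.444081 N * 7.221 m = 299.26771 J. 299.26771 J = 299.26771 joule ≈ 299.3 joule (4 s.f.).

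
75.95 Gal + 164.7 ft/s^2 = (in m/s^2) 50.96. Check: 1 Gal = 0.01 m/s^2, so 75.95 Gal = 75.95 * 0.01 = 0.7595 m/s^2. 1 ft/s^2 = 0.3048 m/s^2, so 164.7 ft/s^2 = 164.7 * 0.3048 = 50.20056 m/s^2. Sum: 0.7595 + 50.20056 = 50.96006 m/s^2. Result: 50.96006 m/s^2 ≈ 50.96 m/s^2 (4 s.f.).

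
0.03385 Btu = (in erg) 1 Btu = 1055.0559 J, so 0.03385 Btu = 0.03385 * 1055.0559 = 35.713641 J. 1 erg = 1e-07 J, so 35.713641 J = 35.713641 / 1e-07 = 3.5713641e+08 erg ≈ 3.571e+08 erg (4 s.f.). Final answer: 3.571e+08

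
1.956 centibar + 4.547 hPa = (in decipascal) 1 centibar = 1000 Pa, so 1.956 centibar = 1.956 * 1000 = 1956 Pa. 1 hPa = 100 Pa, so 4.547 hPa = 4.547 * 100 = 454.7 Pa. Sum: 1956 + 454.7 = 2410.7 Pa. 1 decipascal = 0.1 Pa, so 2410.7 Pa = 2410.7 / 0.1 = 24107 decipascal ≈ 2.411e+04 decipascal (4 s.f.). Final answer: 2.411e+04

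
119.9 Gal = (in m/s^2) 1.199. Check: 1 Gal = 0.01 m/s^2, so 119.9 Gal = 119.9 * 0.01 = 1.199 m/s^2. Result: 1.199 m/s^2.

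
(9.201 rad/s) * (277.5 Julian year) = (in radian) 8.058e+10. Check: 9.201 rad/s is already in rad/s. 1 Julian year = 31557600 s, so 277.5 Julian year = 277.5 * 31557600 = 8.757234e+09 s. Combine: 9.201 rad/s * 8.757234e+09 s = 8.057531e+10 rad. 8.057531e+10 rad = 8.057531e+10 radian ≈ 8.058e+10 radian (4 s.f.).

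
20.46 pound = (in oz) 1 pound = 0.45359237 kg, so 20.46 pound = 20.46 * 0.45359237 = 9.2804999 kg. 1 oz = 0.028349523 kg, so 9.2804999 kg = 9.2804999 / 0.028349523 = 327.36 oz ≈ 327.4 oz (4 s.f.). Final answer: 327.4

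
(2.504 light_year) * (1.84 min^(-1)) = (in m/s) 1 light_year = 9.4607305e+15 m, so 2.504 light_year = 2.504 * 9.4607305e+15 = 2.3689669e+16 m. 1 min^(-1) = 0.016666667 Hz, so 1.84 min^(-1) = 1.84 * 0.016666667 = 0.030666667 Hz. Combine: 2.3689669e+16 m * 0.030666667 Hz = 7.2648319e+14 m/s. Result: 7.2648319e+14 m/s ≈ 7.265e+14 m/s (4 s.f.). Final answer: 7.265e+14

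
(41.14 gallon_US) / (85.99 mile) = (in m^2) 1.125e-06. Check: 1 gallon_US = 0.0037854118 m^3, so 41.14 gallon_US = 41.14 * 0.0037854118 = 0.15573184 m^3. 1 mile = 1609.344 m, so 85.99 mile = 85.99 * 1609.344 = 138387.49 m. Combine: 0.15573184 m^3 / 138387.49 m = 1.1253318e-06 m^2. Result: 1.1253318e-06 m^2 ≈ 1.125e-06 m^2 (4 s.f.).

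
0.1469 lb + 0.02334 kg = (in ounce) 3.174. Check: 1 lb = 0.45359237 kg, so 0.1469 lb = 0.1469 * 0.45359237 = 0.066632719 kg. 0.02334 kg is already in kg. Sum: 0.066632719 + 0.02334 = 0.089972719 kg. 1 ounce = 0.028349523 kg, so 0.089972719 kg = 0.089972719 / 0.028349523 = 3.1736943 ounce ≈ 3.174 ounce (4 s.f.).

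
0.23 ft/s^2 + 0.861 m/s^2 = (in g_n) 0.09495. Check: 1 ft/s^2 = 0.3048 m/s^2, so 0.23 ft/s^2 = 0.23 * 0.3048 = 0.070104 m/s^2. 0.861 m/s^2 is already in m/s^2. Sum: 0.070104 + 0.861 = 0.931104 m/s^2. 1 g_n = 9.80665 m/s^2, so 0.931104 m/s^2 = 0.931104 / 9.80665 = 0.094946184 g_n ≈ 0.09495 g_n (4 s.f.).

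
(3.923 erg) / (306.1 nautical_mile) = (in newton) 1 erg = 1e-07 J, so 3.923 erg = 3.923 * 1e-07 = 3.923e-07 J. 1 nautical_mile = 1852 m, so 306.1 nautical_mile = 306.1 * 1852 = 566897.2 m. Combine: 3.923e-07 J / 566897.2 m = 6.9201259e-13 N. 6.9201259e-13 N = 6.9201259e-13 newton ≈ 6.92e-13 newton (4 s.f.). Final answer: 6.92e-13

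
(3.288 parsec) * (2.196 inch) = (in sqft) 6.091e+16. Check: 1 parsec = 3.0856776e+16 m, so 3.288 parsec = 3.288 * 3.0856776e+16 = 1.0145708e+17 m. 1 inch = 0.0254 m, so 2.196 inch = 2.196 * 0.0254 = 0.0557784 m. Combine: 1.0145708e+17 m * 0.0557784 m = 5.6591135e+15 m^2. 1 sqft = 0.09290304 m^2, so 5.6591135e+15 m^2 = 5.6591135e+15 / 0.09290304 = 6.0914191e+16 sqft ≈ 6.091e+16 sqft (4 s.f.).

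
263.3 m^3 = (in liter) 2.633e+05. Check: 1 liter = 0.001 m^3, so 263.3 m^3 = 263.3 / 0.001 = 263300 liter ≈ 2.633e+05 liter (4 s.f.).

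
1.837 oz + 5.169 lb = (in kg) 1 oz = 0.028349523 kg, so 1.837 oz = 1.837 * 0.028349523 = 0.052078074 kg. 1 lb = 0.45359237 kg, so 5.169 lb = 5.169 * 0.45359237 = 2.344619 kg. Sum: 0.052078074 + 2.344619 = 2.396697 kg. Result: 2.396697 kg ≈ 2.397 kg (4 s.f.). Final answer: 2.397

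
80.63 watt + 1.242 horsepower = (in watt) 80.63 watt = 80.63 W. 1 horsepower = 745.69987 W, so 1.242 horsepower = 1.242 * 745.69987 = 926.15924 W. Sum: 80.63 + 926.15924 = 1006.7892 W. 1006.7892 W = 1006.7892 watt ≈ 1007 watt (4 s.f.). Final answer: 1007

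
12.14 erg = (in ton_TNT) 1 erg = 1e-07 J, so 12.14 erg = 12.14 * 1e-07 = 1.214e-06 J. 1 ton_TNT = 4.184e+09 J, so 1.214e-06 J = 1.214e-06 / 4.184e+09 = 2.9015296e-16 ton_TNT ≈ 2.902e-16 ton_TNT (4 s.f.). Final answer: 2.902e-16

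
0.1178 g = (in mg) 117.8. Check: 1 g = 0.001 kg, so 0.1178 g = 0.1178 * 0.001 = 0.0001178 kg. 1 mg = 1e-06 kg, so 0.0001178 kg = 0.0001178 / 1e-06 = 117.8 mg.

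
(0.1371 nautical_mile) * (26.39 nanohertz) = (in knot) 1 nautical_mile = 1852 m, so 0.1371 nautical_mile = 0.1371 * 1852 = 253.9092 m. 1 nanohertz = 1e-09 Hz, so 26.39 nanohertz = 26.39 * 1e-09 = 2.639e-08 Hz. Combine: 253.9092 m * 2.639e-08 Hz = 6.7006638e-06 m/s. 1 knot = 0.51444444 m/s, so 6.7006638e-06 m/s = 6.7006638e-06 / 0.51444444 = 1.3025048e-05 knot ≈ 1.303e-05 knot (4 s.f.). Final answer: 1.303e-05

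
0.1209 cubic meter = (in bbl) 0.1209 cubic meter = 0.1209 m^3. 1 bbl = 0.15898729 m^3, so 0.1209 m^3 = 0.1209 / 0.15898729 = 0.76043812 bbl ≈ 0.7604 bbl (4 s.f.). Final answer: 0.7604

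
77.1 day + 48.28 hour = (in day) 79.11. Check: 1 day = 86400 s, so 77.1 day = 77.1 * 86400 = 6661440 s. 1 hour = 3600 s, so 48.28 hour = 48.28 * 3600 = 173808 s. Sum: 6661440 + 173808 = 6835248 s. 1 day = 86400 s, so 6835248 s = 6835248 / 86400 = 79.111667 day ≈ 79.11 day (4 s.f.).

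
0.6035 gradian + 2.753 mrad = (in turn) 0.001947. Check: 1 gradian = 0.015707963 rad, so 0.6035 gradian = 0.6035 * 0.015707963 = 0.0094797558 rad. 1 mrad = 0.001 rad, so 2.753 mrad = 2.753 * 0.001 = 0.002753 rad. Sum: 0.0094797558 + 0.002753 = 0.012232756 rad. 1 turn = 6.2831853 rad, so 0.012232756 rad = 0.012232756 / 6.2831853 = 0.0019469036 turn ≈ 0.001947 turn (4 s.f.).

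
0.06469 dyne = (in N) 1 dyne = 1e-05 N, so 0.06469 dyne = 0.06469 * 1e-05 = 6.469e-07 N. Result: 6.469e-07 N. Final answer: 6.469e-07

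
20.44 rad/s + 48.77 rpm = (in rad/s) 25.55. Check: 20.44 rad/s is already in rad/s. 1 rpm = 0.10471976 rad/s, so 48.77 rpm = 48.77 * 0.10471976 = 5.1071825 rad/s. Sum: 20.44 + 5.1071825 = 25.547182 rad/s. Result: 25.547182 rad/s ≈ 25.55 rad/s (4 s.f.).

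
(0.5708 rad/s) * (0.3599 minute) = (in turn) 1.962. Check: 0.5708 rad/s is already in rad/s. 1 minute = 60 s, so 0.3599 minute = 0.3599 * 60 = 21.594 s. Combine: 0.5708 rad/s * 21.594 s = 12.325855 rad. 1 turn = 6.2831853 rad, so 12.325855 rad = 12.325855 / 6.2831853 = 1.9617208 turn ≈ 1.962 turn (4 s.f.).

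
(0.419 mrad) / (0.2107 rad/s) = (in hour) 1 mrad = 0.001 rad, so 0.419 mrad = 0.419 * 0.001 = 0.000419 rad. 0.2107 rad/s is already in rad/s. Combine: 0.000419 rad / 0.2107 rad/s = 0.0019886094 s. 1 hour = 3600 s, so 0.0019886094 s = 0.0019886094 / 3600 = 5.523915e-07 hour ≈ 5.524e-07 hour (4 s.f.). Final answer: 5.524e-07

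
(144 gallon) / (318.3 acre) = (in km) 4.232e-10. Check: 1 gallon = 0.0037854118 m^3, so 144 gallon = 144 * 0.0037854118 = 0.5450993 m^3. 1 acre = 4046.8564 m^2, so 318.3 acre = 318.3 * 4046.8564 = 1288114.4 m^2. Combine: 0.5450993 m^3 / 1288114.4 m^2 = 4.2317615e-07 m. 1 km = 1000 m, so 4.2317615e-07 m = 4.2317615e-07 / 1000 = 4.2317615e-10 km ≈ 4.232e-10 km (4 s.f.).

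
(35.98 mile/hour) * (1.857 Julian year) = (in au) 0.006301. Check: 1 mile/hour = 0.44704 m/s, so 35.98 mile/hour = 35.98 * 0.44704 = 16.084499 m/s. 1 Julian year = 31557600 s, so 1.857 Julian year = 1.857 * 31557600 = 58602463 s. Combine: 16.084499 m/s * 58602463 s = 9.4259127e+08 m. 1 au = 1.4959787e+11 m, so 9.4259127e+08 m = 9.4259127e+08 / 1.4959787e+11 = 0.0063008335 au ≈ 0.006301 au (4 s.f.).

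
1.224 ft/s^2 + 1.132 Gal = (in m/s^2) 1 ft/s^2 = 0.3048 m/s^2, so 1.224 ft/s^2 = 1.224 * 0.3048 = 0.3730752 m/s^2. 1 Gal = 0.01 m/s^2, so 1.132 Gal = 1.132 * 0.01 = 0.01132 m/s^2. Sum: 0.3730752 + 0.01132 = 0.3843952 m/s^2. Result: 0.3843952 m/s^2 ≈ 0.3844 m/s^2 (4 s.f.). Final answer: 0.3844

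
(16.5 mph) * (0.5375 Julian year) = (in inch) 1 mph = 0.44704 m/s, so 16.5 mph = 16.5 * 0.44704 = 7.37616 m/s. 1 Julian year = 31557600 s, so 0.5375 Julian year = 0.5375 * 31557600 = 16962210 s. Combine: 7.37616 m/s * 16962210 s = 1.2511597e+08 m. 1 inch = 0.0254 m, so 1.2511597e+08 m = 1.2511597e+08 / 0.0254 = 4.9258258e+09 inch ≈ 4.926e+09 inch (4 s.f.). Final answer: 4.926e+09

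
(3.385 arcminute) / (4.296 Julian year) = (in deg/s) 4.161e-10. Check: 1 arcminute = 0.00029088821 rad, so 3.385 arcminute = 3.385 * 0.00029088821 = 0.00098465659 rad. 1 Julian year = 31557600 s, so 4.296 Julian year = 4.296 * 31557600 = 1.3557145e+08 s. Combine: 0.00098465659 rad / 1.3557145e+08 s = 7.2630085e-12 rad/s. 1 deg/s = 0.017453293 rad/s, so 7.2630085e-12 rad/s = 7.2630085e-12 / 0.017453293 = 4.1613973e-10 deg/s ≈ 4.161e-10 deg/s (4 s.f.).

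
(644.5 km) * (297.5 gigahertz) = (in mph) 4.289e+17. Check: 1 km = 1000 m, so 644.5 km = 644.5 * 1000 = 644500 m. 1 gigahertz = 1e+09 Hz, so 297.5 gigahertz = 297.5 * 1e+09 = 2.975e+11 Hz. Combine: 644500 m * 2.975e+11 Hz = 1.9173875e+17 m/s. 1 mph = 0.44704 m/s, so 1.9173875e+17 m/s = 1.9173875e+17 / 0.44704 = 4.2890737e+17 mph ≈ 4.289e+17 mph (4 s.f.).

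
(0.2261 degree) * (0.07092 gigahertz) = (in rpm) 2.673e+06. Check: 1 degree = 0.017453293 rad, so 0.2261 degree = 0.2261 * 0.017453293 = 0.0039461894 rad. 1 gigahertz = 1e+09 Hz, so 0.07092 gigahertz = 0.07092 * 1e+09 = 70920000 Hz. Combine: 0.0039461894 rad * 70920000 Hz = 279863.75 rad/s. 1 rpm = 0.10471976 rad/s, so 279863.75 rad/s = 279863.75 / 0.10471976 = 2672502 rpm ≈ 2.673e+06 rpm (4 s.f.).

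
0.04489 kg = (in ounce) 1.583. Check: 1 ounce = 0.028349523 kg, so 0.04489 kg = 0.04489 / 0.028349523 = 1.5834482 ounce ≈ 1.583 ounce (4 s.f.).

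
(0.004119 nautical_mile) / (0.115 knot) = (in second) 128.9. Check: 1 nautical_mile = 1852 m, so 0.004119 nautical_mile = 0.004119 * 1852 = 7.628388 m. 1 knot = 0.51444444 m/s, so 0.115 knot = 0.115 * 0.51444444 = 0.059161111 m/s. Combine: 7.628388 m / 0.059161111 m/s = 128.94261 s. 128.94261 s = 128.94261 second ≈ 128.9 second (4 s.f.).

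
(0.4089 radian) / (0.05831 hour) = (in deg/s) 0.1116. Check: 0.4089 radian = 0.4089 rad. 1 hour = 3600 s, so 0.05831 hour = 0.05831 * 3600 = 209.916 s. Combine: 0.4089 rad / 209.916 s = 0.001947922 rad/s. 1 deg/s = 0.017453293 rad/s, so 0.001947922 rad/s = 0.001947922 / 0.017453293 = 0.11160771 deg/s ≈ 0.1116 deg/s (4 s.f.).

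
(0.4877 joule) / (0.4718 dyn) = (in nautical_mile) 0.4877 joule = 0.4877 J. 1 dyn = 1e-05 N, so 0.4718 dyn = 0.4718 * 1e-05 = 4.718e-06 N. Combine: 0.4877 J / 4.718e-06 N = 103370.07 m. 1 nautical_mile = 1852 m, so 103370.07 m = 103370.07 / 1852 = 55.815374 nautical_mile ≈ 55.82 nautical_mile (4 s.f.). Final answer: 55.82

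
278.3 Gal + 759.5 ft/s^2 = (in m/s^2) 234.3. Check: 1 Gal = 0.01 m/s^2, so 278.3 Gal = 278.3 * 0.01 = 2.783 m/s^2. 1 ft/s^2 = 0.3048 m/s^2, so 759.5 ft/s^2 = 759.5 * 0.3048 = 231.4956 m/s^2. Sum: 2.783 + 231.4956 = 234.2786 m/s^2. Result: 234.2786 m/s^2 ≈ 234.3 m/s^2 (4 s.f.).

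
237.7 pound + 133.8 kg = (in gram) 1 pound = 0.45359237 kg, so 237.7 pound = 237.7 * 0.45359237 = 107.81891 kg. 133.8 kg is already in kg. Sum: 107.81891 + 133.8 = 241.61891 kg. 1 gram = 0.001 kg, so 241.61891 kg = 241.61891 / 0.001 = 241618.91 gram ≈ 2.416e+05 gram (4 s.f.). Final answer: 2.416e+05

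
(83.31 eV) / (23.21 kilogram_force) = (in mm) 5.864e-17. Check: 1 eV = 1.6021766e-19 J, so 83.31 eV = 83.31 * 1.6021766e-19 = 1.3347734e-17 J. 1 kilogram_force = 9.80665 N, so 23.21 kilogram_force = 23.21 * 9.80665 = 227.61235 N. Combine: 1.3347734e-17 J / 227.61235 N = 5.8642397e-20 m. 1 mm = 0.001 m, so 5.8642397e-20 m = 5.8642397e-20 / 0.001 = 5.8642397e-17 mm ≈ 5.864e-17 mm (4 s.f.).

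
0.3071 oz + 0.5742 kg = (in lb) 1 oz = 0.028349523 kg, so 0.3071 oz = 0.3071 * 0.028349523 = 0.0087061386 kg. 0.5742 kg is already in kg. Sum: 0.0087061386 + 0.5742 = 0.58290614 kg. 1 lb = 0.45359237 kg, so 0.58290614 kg = 0.58290614 / 0.45359237 = 1.2850881 lb ≈ 1.285 lb (4 s.f.). Final answer: 1.285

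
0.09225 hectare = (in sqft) 1 hectare = 10000 m^2, so 0.09225 hectare = 0.09225 * 10000 = 922.5 m^2. 1 sqft = 0.09290304 m^2, so 922.5 m^2 = 922.5 / 0.09290304 = 9929.7074 sqft ≈ 9930 sqft (4 s.f.). Final answer: 9930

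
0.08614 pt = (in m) 3.039e-05. Check: 1 pt = 0.00035277778 m, so 0.08614 pt = 0.08614 * 0.00035277778 = 3.0388278e-05 m. Result: 3.0388278e-05 m ≈ 3.039e-05 m (4 s.f.).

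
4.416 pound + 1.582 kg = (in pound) 1 pound = 0.45359237 kg, so 4.416 pound = 4.416 * 0.45359237 = 2.0030639 kg. 1.582 kg is already in kg. Sum: 2.0030639 + 1.582 = 3.5850639 kg. 1 pound = 0.45359237 kg, so 3.5850639 kg = 3.5850639 / 0.45359237 = 7.903713 pound ≈ 7.904 pound (4 s.f.). Final answer: 7.904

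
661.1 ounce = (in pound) 41.32. Check: 1 ounce = 0.028349523 kg, so 661.1 ounce = 661.1 * 0.028349523 = 18.74187 kg. 1 pound = 0.45359237 kg, so 18.74187 kg = 18.74187 / 0.45359237 = 41.31875 pound ≈ 41.32 pound (4 s.f.).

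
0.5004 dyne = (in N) 1 dyne = 1e-05 N, so 0.5004 dyne = 0.5004 * 1e-05 = 5.004e-06 N. Result: 5.004e-06 N. Final answer: 5.004e-06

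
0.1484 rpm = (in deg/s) 1 rpm = 0.10471976 rad/s, so 0.1484 rpm = 0.1484 * 0.10471976 = 0.015540412 rad/s. 1 deg/s = 0.017453293 rad/s, so 0.015540412 rad/s = 0.015540412 / 0.017453293 = 0.8904 deg/s. Final answer: 0.8904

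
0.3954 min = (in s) 23.72. Check: 1 min = 60 s, so 0.3954 min = 0.3954 * 60 = 23.724 s. Result: 23.724 s ≈ 23.72 s (4 s.f.).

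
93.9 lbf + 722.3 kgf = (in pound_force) 1686. Check: 1 lbf = 4.4482216 N, so 93.9 lbf = 93.9 * 4.4482216 = 417.68801 N. 1 kgf = 9.80665 N, so 722.3 kgf = 722.3 * 9.80665 = 7083.3433 N. Sum: 417.68801 + 7083.3433 = 7501.0313 N. 1 pound_force = 4.4482216 N, so 7501.0313 N = 7501.0313 / 4.4482216 = 1686.2989 pound_force ≈ 1686 pound_force (4 s.f.).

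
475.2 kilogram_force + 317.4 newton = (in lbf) 1119. Check: 1 kilogram_force = 9.80665 N, so 475.2 kilogram_force = 475.2 * 9.80665 = 4660.1201 N. 317.4 newton = 317.4 N. Sum: 4660.1201 + 317.4 = 4977.5201 N. 1 lbf = 4.4482216 N, so 4977.5201 N = 4977.5201 / 4.4482216 = 1118.991 lbf ≈ 1119 lbf (4 s.f.).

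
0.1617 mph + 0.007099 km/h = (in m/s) 0.07426. Check: 1 mph = 0.44704 m/s, so 0.1617 mph = 0.1617 * 0.44704 = 0.072286368 m/s. 1 km/h = 0.27777778 m/s, so 0.007099 km/h = 0.007099 * 0.27777778 = 0.0019719444 m/s. Sum: 0.072286368 + 0.0019719444 = 0.074258312 m/s. Result: 0.074258312 m/s ≈ 0.07426 m/s (4 s.f.).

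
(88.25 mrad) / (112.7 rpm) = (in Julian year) 2.37e-10. Check: 1 mrad = 0.001 rad, so 88.25 mrad = 88.25 * 0.001 = 0.08825 rad. 1 rpm = 0.10471976 rad/s, so 112.7 rpm = 112.7 * 0.10471976 = 11.801916 rad/s. Combine: 0.08825 rad / 11.801916 rad/s = 0.0074775991 s. 1 Julian year = 31557600 s, so 0.0074775991 s = 0.0074775991 / 31557600 = 2.3695082e-10 Julian year ≈ 2.37e-10 Julian year (4 s.f.).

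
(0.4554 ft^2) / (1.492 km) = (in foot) 9.303e-05. Check: 1 ft^2 = 0.09290304 m^2, so 0.4554 ft^2 = 0.4554 * 0.09290304 = 0.042308044 m^2. 1 km = 1000 m, so 1.492 km = 1.492 * 1000 = 1492 m. Combine: 0.042308044 m^2 / 1492 m = 2.8356598e-05 m. 1 foot = 0.3048 m, so 2.8356598e-05 m = 2.8356598e-05 / 0.3048 = 9.3033458e-05 foot ≈ 9.303e-05 foot (4 s.f.).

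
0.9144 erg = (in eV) 1 erg = 1e-07 J, so 0.9144 erg = 0.9144 * 1e-07 = 9.144e-08 J. 1 eV = 1.6021766e-19 J, so 9.144e-08 J = 9.144e-08 / 1.6021766e-19 = 5.7072359e+11 eV ≈ 5.707e+11 eV (4 s.f.). Final answer: 5.707e+11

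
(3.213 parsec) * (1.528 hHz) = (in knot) 2.945e+19. Check: 1 parsec = 3.0856776e+16 m, so 3.213 parsec = 3.213 * 3.0856776e+16 = 9.9142821e+16 m. 1 hHz = 100 Hz, so 1.528 hHz = 1.528 * 100 = 152.8 Hz. Combine: 9.9142821e+16 m * 152.8 Hz = 1.5149023e+19 m/s. 1 knot = 0.51444444 m/s, so 1.5149023e+19 m/s = 1.5149023e+19 / 0.51444444 = 2.9447345e+19 knot ≈ 2.945e+19 knot (4 s.f.).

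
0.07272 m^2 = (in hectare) 7.272e-06. Check: 1 hectare = 10000 m^2, so 0.07272 m^2 = 0.07272 / 10000 = 7.272e-06 hectare.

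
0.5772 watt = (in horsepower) 0.5772 watt = 0.5772 W. 1 horsepower = 745.69987 W, so 0.5772 W = 0.5772 / 745.69987 = 0.00077403795 horsepower ≈ 0.000774 horsepower (4 s.f.). Final answer: 0.000774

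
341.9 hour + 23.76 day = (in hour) 1 hour = 3600 s, so 341.9 hour = 341.9 * 3600 = 1230840 s. 1 day = 86400 s, so 23.76 day = 23.76 * 86400 = 2052864 s. Sum: 1230840 + 2052864 = 3283704 s. 1 hour = 3600 s, so 3283704 s = 3283704 / 3600 = 912.14 hour ≈ 912.1 hour (4 s.f.). Final answer: 912.1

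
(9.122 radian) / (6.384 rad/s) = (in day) 1.654e-05. Check: 9.122 radian = 9.122 rad. 6.384 rad/s is already in rad/s. Combine: 9.122 rad / 6.384 rad/s = 1.4288847 s. 1 day = 86400 s, so 1.4288847 s = 1.4288847 / 86400 = 1.6538017e-05 day ≈ 1.654e-05 day (4 s.f.).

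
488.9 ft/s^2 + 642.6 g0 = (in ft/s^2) 2.116e+04. Check: 1 ft/s^2 = 0.3048 m/s^2, so 488.9 ft/s^2 = 488.9 * 0.3048 = 149.01672 m/s^2. 1 g0 = 9.80665 m/s^2, so 642.6 g0 = 642.6 * 9.80665 = 6301.7533 m/s^2. Sum: 149.01672 + 6301.7533 = 6450.77 m/s^2. 1 ft/s^2 = 0.3048 m/s^2, so 6450.77 m/s^2 = 6450.77 / 0.3048 = 21163.944 ft/s^2 ≈ 2.116e+04 ft/s^2 (4 s.f.).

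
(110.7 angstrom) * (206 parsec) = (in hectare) 1 angstrom = 1e-10 m, so 110.7 angstrom = 110.7 * 1e-10 = 1.107e-08 m. 1 parsec = 3.0856776e+16 m, so 206 parsec = 206 * 3.0856776e+16 = 6.3564958e+18 m. Combine: 1.107e-08 m * 6.3564958e+18 m = 7.0366409e+10 m^2. 1 hectare = 10000 m^2, so 7.0366409e+10 m^2 = 7.0366409e+10 / 10000 = 7036640.9 hectare ≈ 7.037e+06 hectare (4 s.f.). Final answer: 7.037e+06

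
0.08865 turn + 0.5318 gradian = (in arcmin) 1944. Check: 1 turn = 6.2831853 rad, so 0.08865 turn = 0.08865 * 6.2831853 = 0.55700438 rad. 1 gradian = 0.015707963 rad, so 0.5318 gradian = 0.5318 * 0.015707963 = 0.0083534949 rad. Sum: 0.55700438 + 0.0083534949 = 0.56535787 rad. 1 arcmin = 0.00029088821 rad, so 0.56535787 rad = 0.56535787 / 0.00029088821 = 1943.5572 arcmin ≈ 1944 arcmin (4 s.f.).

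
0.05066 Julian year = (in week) 1 Julian year = 31557600 s, so 0.05066 Julian year = 0.05066 * 31557600 = 1598708 s. 1 week = 604800 s, so 1598708 s = 1598708 / 604800 = 2.6433664 week ≈ 2.643 week (4 s.f.). Final answer: 2.643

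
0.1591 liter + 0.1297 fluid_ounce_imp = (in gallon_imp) 1 liter = 0.001 m^3, so 0.1591 liter = 0.1591 * 0.001 = 0.0001591 m^3. 1 fluid_ounce_imp = 2.8413063e-05 m^3, so 0.1297 fluid_ounce_imp = 0.1297 * 2.8413063e-05 = 3.6851742e-06 m^3. Sum: 0.0001591 + 3.6851742e-06 = 0.00016278517 m^3. 1 gallon_imp = 0.00454609 m^3, so 0.00016278517 m^3 = 0.00016278517 / 0.00454609 = 0.035807732 gallon_imp ≈ 0.03581 gallon_imp (4 s.f.). Final answer: 0.03581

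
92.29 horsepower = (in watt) 6.882e+04. Check: 1 horsepower = 745.69987 W, so 92.29 horsepower = 92.29 * 745.69987 = 68820.641 W. 68820.641 W = 68820.641 watt ≈ 6.882e+04 watt (4 s.f.).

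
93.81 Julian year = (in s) 1 Julian year = 31557600 s, so 93.81 Julian year = 93.81 * 31557600 = 2.9604185e+09 s. Result: 2.9604185e+09 s ≈ 2.96e+09 s (4 s.f.). Final answer: 2.96e+09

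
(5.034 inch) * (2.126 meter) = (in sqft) 2.926. Check: 1 inch = 0.0254 m, so 5.034 inch = 5.034 * 0.0254 = 0.1278636 m. 2.126 meter = 2.126 m. Combine: 0.1278636 m * 2.126 m = 0.27183801 m^2. 1 sqft = 0.09290304 m^2, so 0.27183801 m^2 = 0.27183801 / 0.09290304 = 2.92604 sqft ≈ 2.926 sqft (4 s.f.).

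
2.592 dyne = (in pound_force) 1 dyne = 1e-05 N, so 2.592 dyne = 2.592 * 1e-05 = 2.592e-05 N. 1 pound_force = 4.4482216 N, so 2.592e-05 N = 2.592e-05 / 4.4482216 = 5.8270478e-06 pound_force ≈ 5.827e-06 pound_force (4 s.f.). Final answer: 5.827e-06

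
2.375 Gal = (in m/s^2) 1 Gal = 0.01 m/s^2, so 2.375 Gal = 2.375 * 0.01 = 0.02375 m/s^2. Result: 0.02375 m/s^2. Final answer: 0.02375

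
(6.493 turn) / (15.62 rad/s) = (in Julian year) 1 turn = 6.2831853 rad, so 6.493 turn = 6.493 * 6.2831853 = 40.796722 rad. 15.62 rad/s is already in rad/s. Combine: 40.796722 rad / 15.62 rad/s = 2.611826 s. 1 Julian year = 31557600 s, so 2.611826 s = 2.611826 / 31557600 = 8.2763772e-08 Julian year ≈ 8.276e-08 Julian year (4 s.f.). Final answer: 8.276e-08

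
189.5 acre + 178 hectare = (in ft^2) 1 acre = 4046.8564 m^2, so 189.5 acre = 189.5 * 4046.8564 = 766879.29 m^2. 1 hectare = 10000 m^2, so 178 hectare = 178 * 10000 = 1780000 m^2. Sum: 766879.29 + 1780000 = 2546879.3 m^2. 1 ft^2 = 0.09290304 m^2, so 2546879.3 m^2 = 2546879.3 / 0.09290304 = 27414381 ft^2 ≈ 2.741e+07 ft^2 (4 s.f.). Final answer: 2.741e+07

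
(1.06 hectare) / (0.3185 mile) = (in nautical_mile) 1 hectare = 10000 m^2, so 1.06 hectare = 1.06 * 10000 = 10600 m^2. 1 mile = 1609.344 m, so 0.3185 mile = 0.3185 * 1609.344 = 512.57606 m. Combine: 10600 m^2 / 512.57606 m = 20.679858 m. 1 nautical_mile = 1852 m, so 20.679858 m = 20.679858 / 1852 = 0.01116623 nautical_mile ≈ 0.01117 nautical_mile (4 s.f.). Final answer: 0.01117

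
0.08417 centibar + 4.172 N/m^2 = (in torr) 0.6626. Check: 1 centibar = 1000 Pa, so 0.08417 centibar = 0.08417 * 1000 = 84.17 Pa. 4.172 N/m^2 = 4.172 Pa. Sum: 84.17 + 4.172 = 88.342 Pa. 1 torr = 133.32237 Pa, so 88.342 Pa = 88.342 / 133.32237 = 0.66261949 torr ≈ 0.6626 torr (4 s.f.).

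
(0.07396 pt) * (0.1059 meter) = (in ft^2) 1 pt = 0.00035277778 m, so 0.07396 pt = 0.07396 * 0.00035277778 = 2.6091444e-05 m. 0.1059 meter = 0.1059 m. Combine: 2.6091444e-05 m * 0.1059 m = 2.763084e-06 m^2. 1 ft^2 = 0.09290304 m^2, so 2.763084e-06 m^2 = 2.763084e-06 / 0.09290304 = 2.9741588e-05 ft^2 ≈ 2.974e-05 ft^2 (4 s.f.). Final answer: 2.974e-05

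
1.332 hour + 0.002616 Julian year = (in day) 1 hour = 3600 s, so 1.332 hour = 1.332 * 3600 = 4795.2 s. 1 Julian year = 31557600 s, so 0.002616 Julian year = 0.002616 * 31557600 = 82554.682 s. Sum: 4795.2 + 82554.682 = 87349.882 s. 1 day = 86400 s, so 87349.882 s = 87349.882 / 86400 = 1.010994 day ≈ 1.011 day (4 s.f.). Final answer: 1.011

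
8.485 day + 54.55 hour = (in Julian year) 1 day = 86400 s, so 8.485 day = 8.485 * 86400 = 733104 s. 1 hour = 3600 s, so 54.55 hour = 54.55 * 3600 = 196380 s. Sum: 733104 + 196380 = 929484 s. 1 Julian year = 31557600 s, so 929484 s = 929484 / 31557600 = 0.029453571 Julian year ≈ 0.02945 Julian year (4 s.f.). Final answer: 0.02945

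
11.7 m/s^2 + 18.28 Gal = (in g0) 11.7 m/s^2 is already in m/s^2. 1 Gal = 0.01 m/s^2, so 18.28 Gal = 18.28 * 0.01 = 0.1828 m/s^2. Sum: 11.7 + 0.1828 = 11.8828 m/s^2. 1 g0 = 9.80665 m/s^2, so 11.8828 m/s^2 = 11.8828 / 9.80665 = 1.2117084 g0 ≈ 1.212 g0 (4 s.f.). Final answer: 1.212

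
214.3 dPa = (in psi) 0.003108. Check: 1 dPa = 0.1 Pa, so 214.3 dPa = 214.3 * 0.1 = 21.43 Pa. 1 psi = 6894.7573 Pa, so 21.43 Pa = 21.43 / 6894.7573 = 0.0031081587 psi ≈ 0.003108 psi (4 s.f.).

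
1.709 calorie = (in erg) 1 calorie = 4.184 J, so 1.709 calorie = 1.709 * 4.184 = 7.150456 J. 1 erg = 1e-07 J, so 7.150456 J = 7.150456 / 1e-07 = 71504560 erg ≈ 7.15e+07 erg (4 s.f.). Final answer: 7.15e+07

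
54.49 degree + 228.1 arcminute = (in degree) 58.29. Check: 1 degree = 0.017453293 rad, so 54.49 degree = 54.49 * 0.017453293 = 0.95102991 rad. 1 arcminute = 0.00029088821 rad, so 228.1 arcminute = 228.1 * 0.00029088821 = 0.0663516 rad. Sum: 0.95102991 + 0.0663516 = 1.0173815 rad. 1 degree = 0.017453293 rad, so 1.0173815 rad = 1.0173815 / 0.017453293 = 58.291667 degree ≈ 58.29 degree (4 s.f.).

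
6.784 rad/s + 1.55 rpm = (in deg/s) 398. Check: 6.784 rad/s is already in rad/s. 1 rpm = 0.10471976 rad/s, so 1.55 rpm = 1.55 * 0.10471976 = 0.16231562 rad/s. Sum: 6.784 + 0.16231562 = 6.9463156 rad/s. 1 deg/s = 0.017453293 rad/s, so 6.9463156 rad/s = 6.9463156 / 0.017453293 = 397.99457 deg/s ≈ 398 deg/s (4 s.f.).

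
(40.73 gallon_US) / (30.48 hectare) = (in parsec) 1 gallon_US = 0.0037854118 m^3, so 40.73 gallon_US = 40.73 * 0.0037854118 = 0.15417982 m^3. 1 hectare = 10000 m^2, so 30.48 hectare = 30.48 * 10000 = 304800 m^2. Combine: 0.15417982 m^3 / 304800 m^2 = 5.0583931e-07 m. 1 parsec = 3.0856776e+16 m, so 5.0583931e-07 m = 5.0583931e-07 / 3.0856776e+16 = 1.6393136e-23 parsec ≈ 1.639e-23 parsec (4 s.f.). Final answer: 1.639e-23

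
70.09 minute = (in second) 1 minute = 60 s, so 70.09 minute = 70.09 * 60 = 4205.4 s. 4205.4 s = 4205.4 second ≈ 4205 second (4 s.f.). Final answer: 4205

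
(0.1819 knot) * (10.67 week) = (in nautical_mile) 1 knot = 0.51444444 m/s, so 0.1819 knot = 0.1819 * 0.51444444 = 0.093577444 m/s. 1 week = 604800 s, so 10.67 week = 10.67 * 604800 = 6453216 s. Combine: 0.093577444 m/s * 6453216 s = 603875.46 m. 1 nautical_mile = 1852 m, so 603875.46 m = 603875.46 / 1852 = 326.06666 nautical_mile ≈ 326.1 nautical_mile (4 s.f.). Final answer: 326.1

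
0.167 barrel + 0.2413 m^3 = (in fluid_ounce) 1 barrel = 0.15898729 m^3, so 0.167 barrel = 0.167 * 0.15898729 = 0.026550878 m^3. 0.2413 m^3 is already in m^3. Sum: 0.026550878 + 0.2413 = 0.26785088 m^3. 1 fluid_ounce = 2.957353e-05 m^3, so 0.26785088 m^3 = 0.26785088 / 2.957353e-05 = 9057.1157 fluid_ounce ≈ 9057 fluid_ounce (4 s.f.). Final answer: 9057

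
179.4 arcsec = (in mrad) 1 arcsec = 4.8481368e-06 rad, so 179.4 arcsec = 179.4 * 4.8481368e-06 = 0.00086975574 rad. 1 mrad = 0.001 rad, so 0.00086975574 rad = 0.00086975574 / 0.001 = 0.86975574 mrad ≈ 0.8698 mrad (4 s.f.). Final answer: 0.8698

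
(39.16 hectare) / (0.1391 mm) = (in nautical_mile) 1 hectare = 10000 m^2, so 39.16 hectare = 39.16 * 10000 = 391600 m^2. 1 mm = 0.001 m, so 0.1391 mm = 0.1391 * 0.001 = 0.0001391 m. Combine: 391600 m^2 / 0.0001391 m = 2.8152408e+09 m. 1 nautical_mile = 1852 m, so 2.8152408e+09 m = 2.8152408e+09 / 1852 = 1520108.4 nautical_mile ≈ 1.52e+06 nautical_mile (4 s.f.). Final answer: 1.52e+06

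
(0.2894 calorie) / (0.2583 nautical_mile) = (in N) 1 calorie = 4.184 J, so 0.2894 calorie = 0.2894 * 4.184 = 1.2108496 J. 1 nautical_mile = 1852 m, so 0.2583 nautical_mile = 0.2583 * 1852 = 478.3716 m. Combine: 1.2108496 J / 478.3716 m = 0.0025311904 N. Result: 0.0025311904 N ≈ 0.002531 N (4 s.f.). Final answer: 0.002531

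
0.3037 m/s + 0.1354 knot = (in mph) 0.3037 m/s is already in m/s. 1 knot = 0.51444444 m/s, so 0.1354 knot = 0.1354 * 0.51444444 = 0.069655778 m/s. Sum: 0.3037 + 0.069655778 = 0.37335578 m/s. 1 mph = 0.44704 m/s, so 0.37335578 m/s = 0.37335578 / 0.44704 = 0.83517309 mph ≈ 0.8352 mph (4 s.f.). Final answer: 0.8352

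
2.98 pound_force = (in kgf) 1 pound_force = 4.4482216 N, so 2.98 pound_force = 2.98 * 4.4482216 = 13.2557 N. 1 kgf = 9.80665 N, so 13.2557 N = 13.2557 / 9.80665 = 1.3517053 kgf ≈ 1.352 kgf (4 s.f.). Final answer: 1.352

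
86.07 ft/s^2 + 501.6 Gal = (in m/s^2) 31.25. Check: 1 ft/s^2 = 0.3048 m/s^2, so 86.07 ft/s^2 = 86.07 * 0.3048 = 26.234136 m/s^2. 1 Gal = 0.01 m/s^2, so 501.6 Gal = 501.6 * 0.01 = 5.016 m/s^2. Sum: 26.234136 + 5.016 = 31.250136 m/s^2. Result: 31.250136 m/s^2 ≈ 31.25 m/s^2 (4 s.f.).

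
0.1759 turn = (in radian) 1 turn = 6.2831853 rad, so 0.1759 turn = 0.1759 * 6.2831853 = 1.1052123 rad. 1.1052123 rad = 1.1052123 radian ≈ 1.105 radian (4 s.f.). Final answer: 1.105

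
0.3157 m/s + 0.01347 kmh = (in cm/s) 0.3157 m/s is already in m/s. 1 kmh = 0.27777778 m/s, so 0.01347 kmh = 0.01347 * 0.27777778 = 0.0037416667 m/s. Sum: 0.3157 + 0.0037416667 = 0.31944167 m/s. 1 cm/s = 0.01 m/s, so 0.31944167 m/s = 0.31944167 / 0.01 = 31.944167 cm/s ≈ 31.94 cm/s (4 s.f.). Final answer: 31.94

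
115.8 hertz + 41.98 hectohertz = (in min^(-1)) 2.588e+05. Check: 115.8 hertz = 115.8 Hz. 1 hectohertz = 100 Hz, so 41.98 hectohertz = 41.98 * 100 = 4198 Hz. Sum: 115.8 + 4198 = 4313.8 Hz. 1 min^(-1) = 0.016666667 Hz, so 4313.8 Hz = 4313.8 / 0.016666667 = 258828 min^(-1) ≈ 2.588e+05 min^(-1) (4 s.f.).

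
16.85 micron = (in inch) 0.0006634. Check: 1 micron = 1e-06 m, so 16.85 micron = 16.85 * 1e-06 = 1.685e-05 m. 1 inch = 0.0254 m, so 1.685e-05 m = 1.685e-05 / 0.0254 = 0.00066338583 inch ≈ 0.0006634 inch (4 s.f.).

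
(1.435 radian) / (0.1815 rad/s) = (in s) 7.906. Check: 1.435 radian = 1.435 rad. 0.1815 rad/s is already in rad/s. Combine: 1.435 rad / 0.1815 rad/s = 7.9063361 s. Result: 7.9063361 s ≈ 7.906 s (4 s.f.).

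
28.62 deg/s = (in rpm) 1 deg/s = 0.017453293 rad/s, so 28.62 deg/s = 28.62 * 0.017453293 = 0.49951323 rad/s. 1 rpm = 0.10471976 rad/s, so 0.49951323 rad/s = 0.49951323 / 0.10471976 = 4.77 rpm. Final answer: 4.77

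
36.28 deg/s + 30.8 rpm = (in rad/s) 1 deg/s = 0.017453293 rad/s, so 36.28 deg/s = 36.28 * 0.017453293 = 0.63320545 rad/s. 1 rpm = 0.10471976 rad/s, so 30.8 rpm = 30.8 * 0.10471976 = 3.2253685 rad/s. Sum: 0.63320545 + 3.2253685 = 3.8585739 rad/s. Result: 3.8585739 rad/s ≈ 3.859 rad/s (4 s.f.). Final answer: 3.859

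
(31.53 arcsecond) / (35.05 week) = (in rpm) 6.886e-11. Check: 1 arcsecond = 4.8481368e-06 rad, so 31.53 arcsecond = 31.53 * 4.8481368e-06 = 0.00015286175 rad. 1 week = 604800 s, so 35.05 week = 35.05 * 604800 = 21198240 s. Combine: 0.00015286175 rad / 21198240 s = 7.2110587e-12 rad/s. 1 rpm = 0.10471976 rad/s, so 7.2110587e-12 rad/s = 7.2110587e-12 / 0.10471976 = 6.8860539e-11 rpm ≈ 6.886e-11 rpm (4 s.f.).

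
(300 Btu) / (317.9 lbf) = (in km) 1 Btu = 1055.0559 J, so 300 Btu = 300 * 1055.0559 = 316516.76 J. 1 lbf = 4.4482216 N, so 317.9 lbf = 317.9 * 4.4482216 = 1414.0897 N. Combine: 316516.76 J / 1414.0897 N = 223.83076 m. 1 km = 1000 m, so 223.83076 m = 223.83076 / 1000 = 0.22383076 km ≈ 0.2238 km (4 s.f.). Final answer: 0.2238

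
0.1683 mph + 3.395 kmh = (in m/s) 1.018. Check: 1 mph = 0.44704 m/s, so 0.1683 mph = 0.1683 * 0.44704 = 0.075236832 m/s. 1 kmh = 0.27777778 m/s, so 3.395 kmh = 3.395 * 0.27777778 = 0.94305556 m/s. Sum: 0.075236832 + 0.94305556 = 1.0182924 m/s. Result: 1.0182924 m/s ≈ 1.018 m/s (4 s.f.).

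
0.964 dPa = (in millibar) 1 dPa = 0.1 Pa, so 0.964 dPa = 0.964 * 0.1 = 0.0964 Pa. 1 millibar = 100 Pa, so 0.0964 Pa = 0.0964 / 100 = 0.000964 millibar. Final answer: 0.000964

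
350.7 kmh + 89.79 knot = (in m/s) 143.6. Check: 1 kmh = 0.27777778 m/s, so 350.7 kmh = 350.7 * 0.27777778 = 97.416667 m/s. 1 knot = 0.51444444 m/s, so 89.79 knot = 89.79 * 0.51444444 = 46.191967 m/s. Sum: 97.416667 + 46.191967 = 143.60863 m/s. Result: 143.60863 m/s ≈ 143.6 m/s (4 s.f.).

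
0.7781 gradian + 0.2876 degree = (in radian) 1 gradian = 0.015707963 rad, so 0.7781 gradian = 0.7781 * 0.015707963 = 0.012222366 rad. 1 degree = 0.017453293 rad, so 0.2876 degree = 0.2876 * 0.017453293 = 0.0050195669 rad. Sum: 0.012222366 + 0.0050195669 = 0.017241933 rad. 0.017241933 rad = 0.017241933 radian ≈ 0.01724 radian (4 s.f.). Final answer: 0.01724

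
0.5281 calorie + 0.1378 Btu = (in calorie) 35.28. Check: 1 calorie = 4.184 J, so 0.5281 calorie = 0.5281 * 4.184 = 2.2095704 J. 1 Btu = 1055.0559 J, so 0.1378 Btu = 0.1378 * 1055.0559 = 145.3867 J. Sum: 2.2095704 + 145.3867 = 147.59627 J. 1 calorie = 4.184 J, so 147.59627 J = 147.59627 / 4.184 = 35.276354 calorie ≈ 35.28 calorie (4 s.f.).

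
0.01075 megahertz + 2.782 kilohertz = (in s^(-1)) 1.353e+04. Check: 1 megahertz = 1000000 Hz, so 0.01075 megahertz = 0.01075 * 1000000 = 10750 Hz. 1 kilohertz = 1000 Hz, so 2.782 kilohertz = 2.782 * 1000 = 2782 Hz. Sum: 10750 + 2782 = 13532 Hz. 13532 Hz = 13532 s^(-1) ≈ 1.353e+04 s^(-1) (4 s.f.).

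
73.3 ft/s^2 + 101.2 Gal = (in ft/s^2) 1 ft/s^2 = 0.3048 m/s^2, so 73.3 ft/s^2 = 73.3 * 0.3048 = 22.34184 m/s^2. 1 Gal = 0.01 m/s^2, so 101.2 Gal = 101.2 * 0.01 = 1.012 m/s^2. Sum: 22.34184 + 1.012 = 23.35384 m/s^2. 1 ft/s^2 = 0.3048 m/s^2, so 23.35384 m/s^2 = 23.35384 / 0.3048 = 76.62021 ft/s^2 ≈ 76.62 ft/s^2 (4 s.f.). Final answer: 76.62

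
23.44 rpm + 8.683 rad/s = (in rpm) 1 rpm = 0.10471976 rad/s, so 23.44 rpm = 23.44 * 0.10471976 = 2.4546311 rad/s. 8.683 rad/s is already in rad/s. Sum: 2.4546311 + 8.683 = 11.137631 rad/s. 1 rpm = 0.10471976 rad/s, so 11.137631 rad/s = 11.137631 / 0.10471976 = 106.35654 rpm ≈ 106.4 rpm (4 s.f.). Final answer: 106.4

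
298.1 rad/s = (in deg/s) 1 deg/s = 0.017453293 rad/s, so 298.1 rad/s = 298.1 / 0.017453293 = 17079.872 deg/s ≈ 1.708e+04 deg/s (4 s.f.). Final answer: 1.708e+04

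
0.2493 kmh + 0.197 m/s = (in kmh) 0.9585. Check: 1 kmh = 0.27777778 m/s, so 0.2493 kmh = 0.2493 * 0.27777778 = 0.06925 m/s. 0.197 m/s is already in m/s. Sum: 0.06925 + 0.197 = 0.26625 m/s. 1 kmh = 0.27777778 m/s, so 0.26625 m/s = 0.26625 / 0.27777778 = 0.9585 kmh.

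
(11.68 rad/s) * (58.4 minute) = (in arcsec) 11.68 rad/s is already in rad/s. 1 minute = 60 s, so 58.4 minute = 58.4 * 60 = 3504 s. Combine: 11.68 rad/s * 3504 s = 40926.72 rad. 1 arcsec = 4.8481368e-06 rad, so 40926.72 rad = 40926.72 / 4.8481368e-06 = 8.441742e+09 arcsec ≈ 8.442e+09 arcsec (4 s.f.). Final answer: 8.442e+09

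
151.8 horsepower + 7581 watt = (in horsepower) 1 horsepower = 745.69987 W, so 151.8 horsepower = 151.8 * 745.69987 = 113197.24 W. 7581 watt = 7581 W. Sum: 113197.24 + 7581 = 120778.24 W. 1 horsepower = 745.69987 W, so 120778.24 W = 120778.24 / 745.69987 = 161.96629 horsepower ≈ 162 horsepower (4 s.f.). Final answer: 162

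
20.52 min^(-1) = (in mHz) 342. Check: 1 min^(-1) = 0.016666667 Hz, so 20.52 min^(-1) = 20.52 * 0.016666667 = 0.342 Hz. 1 mHz = 0.001 Hz, so 0.342 Hz = 0.342 / 0.001 = 342 mHz.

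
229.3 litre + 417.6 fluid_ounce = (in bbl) 1.52. Check: 1 litre = 0.001 m^3, so 229.3 litre = 229.3 * 0.001 = 0.2293 m^3. 1 fluid_ounce = 2.957353e-05 m^3, so 417.6 fluid_ounce = 417.6 * 2.957353e-05 = 0.012349906 m^3. Sum: 0.2293 + 0.012349906 = 0.24164991 m^3. 1 bbl = 0.15898729 m^3, so 0.24164991 m^3 = 0.24164991 / 0.15898729 = 1.5199322 bbl ≈ 1.52 bbl (4 s.f.).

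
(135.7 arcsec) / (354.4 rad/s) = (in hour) 1 arcsec = 4.8481368e-06 rad, so 135.7 arcsec = 135.7 * 4.8481368e-06 = 0.00065789217 rad. 354.4 rad/s is already in rad/s. Combine: 0.00065789217 rad / 354.4 rad/s = 1.8563549e-06 s. 1 hour = 3600 s, so 1.8563549e-06 s = 1.8563549e-06 / 3600 = 5.1565413e-10 hour ≈ 5.157e-10 hour (4 s.f.). Final answer: 5.157e-10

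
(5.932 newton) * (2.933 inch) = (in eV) 2.758e+18. Check: 5.932 newton = 5.932 N. 1 inch = 0.0254 m, so 2.933 inch = 2.933 * 0.0254 = 0.0744982 m. Combine: 5.932 N * 0.0744982 m = 0.44192332 J. 1 eV = 1.6021766e-19 J, so 0.44192332 J = 0.44192332 / 1.6021766e-19 = 2.7582684e+18 eV ≈ 2.758e+18 eV (4 s.f.).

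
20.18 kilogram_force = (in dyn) 1.979e+07. Check: 1 kilogram_force = 9.80665 N, so 20.18 kilogram_force = 20.18 * 9.80665 = 197.8982 N. 1 dyn = 1e-05 N, so 197.8982 N = 197.8982 / 1e-05 = 19789820 dyn ≈ 1.979e+07 dyn (4 s.f.).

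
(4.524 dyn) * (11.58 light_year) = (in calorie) 1.185e+12. Check: 1 dyn = 1e-05 N, so 4.524 dyn = 4.524 * 1e-05 = 4.524e-05 N. 1 light_year = 9.4607305e+15 m, so 11.58 light_year = 11.58 * 9.4607305e+15 = 1.0955526e+17 m. Combine: 4.524e-05 N * 1.0955526e+17 m = 4.9562799e+12 J. 1 calorie = 4.184 J, so 4.9562799e+12 J = 4.9562799e+12 / 4.184 = 1.1845793e+12 calorie ≈ 1.185e+12 calorie (4 s.f.).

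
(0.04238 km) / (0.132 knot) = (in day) 0.007223. Check: 1 km = 1000 m, so 0.04238 km = 0.04238 * 1000 = 42.38 m. 1 knot = 0.51444444 m/s, so 0.132 knot = 0.132 * 0.51444444 = 0.067906667 m/s. Combine: 42.38 m / 0.067906667 m/s = 624.09189 s. 1 day = 86400 s, so 624.09189 s = 624.09189 / 86400 = 0.0072232858 day ≈ 0.007223 day (4 s.f.).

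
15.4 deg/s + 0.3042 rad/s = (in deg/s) 1 deg/s = 0.017453293 rad/s, so 15.4 deg/s = 15.4 * 0.017453293 = 0.2687807 rad/s. 0.3042 rad/s is already in rad/s. Sum: 0.2687807 + 0.3042 = 0.5729807 rad/s. 1 deg/s = 0.017453293 rad/s, so 0.5729807 rad/s = 0.5729807 / 0.017453293 = 32.829376 deg/s ≈ 32.83 deg/s (4 s.f.). Final answer: 32.83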